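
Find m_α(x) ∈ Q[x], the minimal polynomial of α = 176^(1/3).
m_α(x) = x^3 - 176

α satisfies α^3 = 176, so x^3 - 176 annihilates α. By the rational root test, a rational root p/q (in lowest terms) of x^3 - 176 would satisfy p^3 = 176 q^3, forcing q = 1 and p^3 = 176; but 176 is not a perfect cube, contradiction. A monic cubic over Q with no rational root is irreducible (any nontrivial factorization would include a linear factor). Hence x^3 - 176 is the minimal polynomial of α, and in particular [Q(α):Q] = 3.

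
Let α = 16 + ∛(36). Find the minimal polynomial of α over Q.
m_α(x) = x^3 - 48x^2 + 768x - 4132

Set β = α - 16 = ∛(36), so β^3 = 36. Then (α - 16)^3 - 36 = 0, i.e. α is a root of g(x) = (x - 16)^3 - 36 = x^3 - 48x^2 + 768x - 4132. Since g(x) = h(x - 16) where h(x) = x^3 - 36, and h is irreducible over Q (because 36 is not a perfect cube, so h has no rational root, and a monic cubic with no rational root is irreducible), g is also irreducible (irreducibility is preserved under the substitution x → x - 16). Hence m_α(x) = x^3 - 48x^2 + 768x - 4132.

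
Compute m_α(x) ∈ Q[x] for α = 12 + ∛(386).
m_α(x) = x^3 - 36x^2 + 432x - 2114

Set β = α - 12 = ∛(386), so β^3 = 386. Then (α - 12)^3 - 386 = 0, i.e. α is a root of g(x) = (x - 12)^3 - 386 = x^3 - 36x^2 + 432x - 2114. Since g(x) = h(x - 12) where h(x) = x^3 - 386, and h is irreducible over Q (because 386 is not a perfect cube, so h has no rational root, and a monic cubic with no rational root is irreducible), g is also irreducible (irreducibility is preserved under the substitution x → x - 12). Hence m_α(x) = x^3 - 36x^2 + 432x - 2114.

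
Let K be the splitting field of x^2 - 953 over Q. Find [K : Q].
[K : Q] = 2

f(x) = x^2 - 953 factors as (x - √953)(x + √953). The splitting field is K = Q(√953). Since 953 is squarefree and > 1, it is not a perfect square, so x^2 - 953 is irreducible over Q and [Q(√953) : Q] = 2. Hence [K : Q] = 2.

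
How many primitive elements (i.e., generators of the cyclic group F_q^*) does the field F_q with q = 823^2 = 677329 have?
There are φ(677328) = 221952 primitive elements

F_q^* is cyclic of order q - 1 = 677328. A cyclic group of order m has exactly φ(m) generators. Here m = 677328 = 2^4 · 3 · 103 · 137, so the number of primitive elements is φ(677328) = 221952.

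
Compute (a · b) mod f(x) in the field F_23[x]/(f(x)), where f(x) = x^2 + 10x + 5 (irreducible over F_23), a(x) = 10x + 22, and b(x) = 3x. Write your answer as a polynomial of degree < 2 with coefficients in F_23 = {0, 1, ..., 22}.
a · b ≡ 19x + 11 (mod f(x))

Multiply in F_23[x]: a(x)·b(x) = (10x + 22)·(3x) = 7x^2 + 20x. This has degree ≥ 2, so divide by f(x) over F_23: 7x^2 + 20x = (7)·(x^2 + 10x + 5) + (19x + 11). Hence a·b ≡ 19x + 11 (mod f). (F_23[x]/(f) is a field with 23^2 = 529 elements since f is irreducible of degree 2.)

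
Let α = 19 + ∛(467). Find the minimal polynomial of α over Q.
m_α(x) = x^3 - 57x^2 + 1083x - 7326

Set β = α - 19 = ∛(467), so β^3 = 467. Then (α - 19)^3 - 467 = 0, i.e. α is a root of g(x) = (x - 19)^3 - 467 = x^3 - 57x^2 + 1083x - 7326. Since g(x) = h(x - 19) where h(x) = x^3 - 467, and h is irreducible over Q (because 467 is not a perfect cube, so h has no rational root, and a monic cubic with no rational root is irreducible), g is also irreducible (irreducibility is preserved under the substitution x → x - 19). Hence m_α(x) = x^3 - 57x^2 + 1083x - 7326.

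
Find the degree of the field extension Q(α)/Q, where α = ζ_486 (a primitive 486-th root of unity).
[Q(α):Q] = 162

The minimal polynomial of ζ_486 over Q is the 486-th cyclotomic polynomial Φ_486(x), which is irreducible over Q and has degree φ(486) = 162. Hence [Q(α):Q] = φ(486) = 162.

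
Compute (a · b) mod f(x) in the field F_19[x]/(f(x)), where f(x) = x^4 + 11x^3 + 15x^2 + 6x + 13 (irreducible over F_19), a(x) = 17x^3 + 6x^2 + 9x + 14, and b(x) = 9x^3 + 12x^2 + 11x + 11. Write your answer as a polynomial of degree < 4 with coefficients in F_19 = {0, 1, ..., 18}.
a · b ≡ 3x^3 + 5x^2 + 13x + 14 (mod f(x))

Multiply in F_19[x]: a(x)·b(x) = (17x^3 + 6x^2 + 9x + 14)·(9x^3 + 12x^2 + 11x + 11) = x^6 + 11x^5 + 17x^4 + 12x^3 + 10x^2 + 6x + 2. This has degree ≥ 4, so divide by f(x) over F_19: x^6 + 11x^5 + 17x^4 + 12x^3 + 10x^2 + 6x + 2 = (x^2 + 2)·(x^4 + 11x^3 + 15x^2 + 6x + 13) + (3x^3 + 5x^2 + 13x + 14). Hence a·b ≡ 3x^3 + 5x^2 + 13x + 14 (mod f). (F_19[x]/(f) is a field with 19^4 = 130321 elements since f is irreducible of degree 4.)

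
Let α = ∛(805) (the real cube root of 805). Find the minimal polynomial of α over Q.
m_α(x) = x^3 - 805

α satisfies α^3 = 805, so x^3 - 805 annihilates α. By the rational root test, a rational root p/q (in lowest terms) of x^3 - 805 would satisfy p^3 = 805 q^3, forcing q = 1 and p^3 = 805; but 805 is not a perfect cube, contradiction. A monic cubic over Q with no rational root is irreducible (any nontrivial factorization would include a linear factor). Hence x^3 - 805 is the minimal polynomial of α, and in particular [Q(α):Q] = 3.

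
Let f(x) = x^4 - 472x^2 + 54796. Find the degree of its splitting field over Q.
[K : Q] = 4

Solving the quadratic in x^2: x^2 = (472 ± √(472^2 - 4·54796))/2 = (472 ± √3600)/2 = (472 ± 60)/2, giving x^2 = 266 or x^2 = 206. So f(x) = (x^2 - 266)(x^2 - 206) and the roots of f are ±√266, ±√206. Hence the splitting field is K = Q(√266, √206). Since 266 and 206 are distinct squarefree integers > 1, their product 54796 is not a perfect square, so √206 ∉ Q(√266). By the tower law [K:Q] = [Q(√266,√206):Q(√266)] · [Q(√266):Q] = 2 · 2 = 4.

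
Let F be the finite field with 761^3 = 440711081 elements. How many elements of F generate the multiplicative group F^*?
There are φ(440711080) = 167006016 primitive elements

F_q^* is cyclic of order q - 1 = 440711080. A cyclic group of order m has exactly φ(m) generators. Here m = 440711080 = 2^3 · 5 · 19 · 579883, so the number of primitive elements is φ(440711080) = 167006016.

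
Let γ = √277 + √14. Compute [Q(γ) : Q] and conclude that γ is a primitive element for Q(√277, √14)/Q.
[Q(γ) : Q] = 4 (equivalently, Q(γ) = Q(√277, √14))

Obviously Q(γ) ⊆ Q(√277, √14), and [Q(√277, √14):Q] = 4 (since 277, 14 are distinct squarefree integers > 1 with 3878 not a perfect square). To show equality we compute the minimal polynomial of γ. From γ = √277 + √14: γ^2 = 277 + 2√(3878) + 14 = 291 + 2√(3878), so γ^2 - 291 = 2√(3878); squaring, (γ^2 - 291)^2 = 4·3878, i.e. γ^4 - 582γ^2 + 84681 - 15512 = 0, i.e. γ^4 - 582γ^2 + 69169 = 0. So γ is a root of x^4 - 582x^2 + 69169. This polynomial is irreducible over Q: it has no rational root (each ±√277 ± √14 is irrational), and any factorization into two quadratics over Q would force √(3878) ∈ Q (pairing opposite roots) or √277, √14 ∈ Q (other pairings), all impossible. Hence [Q(γ):Q] = 4 = [Q(√277, √14):Q], so Q(γ) = Q(√277, √14).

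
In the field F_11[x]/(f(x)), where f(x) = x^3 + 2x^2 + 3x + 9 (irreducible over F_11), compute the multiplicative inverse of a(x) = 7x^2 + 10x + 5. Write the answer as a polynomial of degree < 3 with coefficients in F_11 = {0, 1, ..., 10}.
a(x)^(-1) ≡ x^2 + 7x + 2 (mod f(x))

Since f is irreducible over F_11, F_11[x]/(f) is a field and a(x) ≠ 0 has an inverse. Apply the extended Euclidean algorithm to f(x) and a(x) in F_11[x]: f(x) = (8x + 3)·a(x) + (10x + 5);  a(x) = (4x + 10)·(10x + 5) + (10). The last nonzero remainder is the constant 10 = gcd(f, a) in F_11. Back-substituting through the division chain expresses 10 = s(x)·a(x) + t(x)·f(x) with s(x) ≡ 10x^2 + 4x + 9 (mod f), so (10x^2 + 4x + 9)·a(x) ≡ 10 (mod f). Multiplying by 10^(-1) ≡ 10 in F_11 gives a(x)^(-1) ≡ 10·(10x^2 + 4x + 9) ≡ x^2 + 7x + 2 (mod f). Check: (7x^2 + 10x + 5)·(x^2 + 7x + 2) = 7x^4 + 4x^3 + x^2 + 10 ≡ 1 (mod x^3 + 2x^2 + 3x + 9).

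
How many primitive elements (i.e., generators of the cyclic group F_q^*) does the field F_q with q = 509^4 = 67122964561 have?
There are φ(67122964560) = 16618291200 primitive elements

F_q^* is cyclic of order q - 1 = 67122964560. A cyclic group of order m has exactly φ(m) generators. Here m = 67122964560 = 2^4 · 3 · 5 · 17 · 127 · 281 · 461, so the number of primitive elements is φ(67122964560) = 16618291200.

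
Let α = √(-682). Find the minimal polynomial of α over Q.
m_α(x) = x^2 + 682

α satisfies α^2 + 682 = 0, so x^2 + 682 annihilates α. Since d = -682 is squarefree and ≠ 1, it is not a perfect square in Q, so x^2 + 682 has no rational root and is therefore irreducible over Q (a degree-2 polynomial over a field is irreducible iff it has no root). Hence m_α(x) = x^2 + 682.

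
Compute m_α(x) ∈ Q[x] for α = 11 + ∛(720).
m_α(x) = x^3 - 33x^2 + 363x - 2051

Set β = α - 11 = ∛(720), so β^3 = 720. Then (α - 11)^3 - 720 = 0, i.e. α is a root of g(x) = (x - 11)^3 - 720 = x^3 - 33x^2 + 363x - 2051. Since g(x) = h(x - 11) where h(x) = x^3 - 720, and h is irreducible over Q (because 720 is not a perfect cube, so h has no rational root, and a monic cubic with no rational root is irreducible), g is also irreducible (irreducibility is preserved under the substitution x → x - 11). Hence m_α(x) = x^3 - 33x^2 + 363x - 2051.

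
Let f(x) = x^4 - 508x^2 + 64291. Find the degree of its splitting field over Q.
[K : Q] = 4

Solving the quadratic in x^2: x^2 = (508 ± √(508^2 - 4·64291))/2 = (508 ± √900)/2 = (508 ± 30)/2, giving x^2 = 239 or x^2 = 269. So f(x) = (x^2 - 239)(x^2 - 269) and the roots of f are ±√239, ±√269. Hence the splitting field is K = Q(√239, √269). Since 239 and 269 are distinct squarefree integers > 1, their product 64291 is not a perfect square, so √269 ∉ Q(√239). By the tower law [K:Q] = [Q(√239,√269):Q(√239)] · [Q(√239):Q] = 2 · 2 = 4.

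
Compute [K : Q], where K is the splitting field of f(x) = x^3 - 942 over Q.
[K : Q] = 6

The roots of x^3 - 942 are ∛942, ω∛942, ω^2∛942 where ω = e^(2πi/3) is a primitive cube root of unity, so K = Q(∛942, ω). Now [Q(∛942):Q] = 3 (since 942 is not a perfect cube, x^3 - 942 is irreducible) and [Q(ω):Q] = 2. Both 2 and 3 divide [K:Q], and [K:Q] ≤ 3·2 = 6, so [K:Q] = 6. (Equivalently: Q(∛942) ⊂ R but ω ∉ R, so [K : Q(∛942)] = 2.)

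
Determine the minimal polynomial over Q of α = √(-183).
m_α(x) = x^2 + 183

α satisfies α^2 + 183 = 0, so x^2 + 183 annihilates α. Since d = -183 is squarefree and ≠ 1, it is not a perfect square in Q, so x^2 + 183 has no rational root and is therefore irreducible over Q (a degree-2 polynomial over a field is irreducible iff it has no root). Hence m_α(x) = x^2 + 183.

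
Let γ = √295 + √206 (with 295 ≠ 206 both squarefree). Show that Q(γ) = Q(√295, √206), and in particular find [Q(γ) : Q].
[Q(γ) : Q] = 4 (equivalently, Q(γ) = Q(√295, √206))

Obviously Q(γ) ⊆ Q(√295, √206), and [Q(√295, √206):Q] = 4 (since 295, 206 are distinct squarefree integers > 1 with 60770 not a perfect square). To show equality we compute the minimal polynomial of γ. From γ = √295 + √206: γ^2 = 295 + 2√(60770) + 206 = 501 + 2√(60770), so γ^2 - 501 = 2√(60770); squaring, (γ^2 - 501)^2 = 4·60770, i.e. γ^4 - 1002γ^2 + 251001 - 243080 = 0, i.e. γ^4 - 1002γ^2 + 7921 = 0. So γ is a root of x^4 - 1002x^2 + 7921. This polynomial is irreducible over Q: it has no rational root (each ±√295 ± √206 is irrational), and any factorization into two quadratics over Q would force √(60770) ∈ Q (pairing opposite roots) or √295, √206 ∈ Q (other pairings), all impossible. Hence [Q(γ):Q] = 4 = [Q(√295, √206):Q], so Q(γ) = Q(√295, √206).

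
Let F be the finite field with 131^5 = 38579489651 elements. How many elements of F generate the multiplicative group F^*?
There are φ(38579489650) = 14011200000 primitive elements

F_q^* is cyclic of order q - 1 = 38579489650. A cyclic group of order m has exactly φ(m) generators. Here m = 38579489650 = 2 · 5^2 · 13 · 61 · 973001, so the number of primitive elements is φ(38579489650) = 14011200000.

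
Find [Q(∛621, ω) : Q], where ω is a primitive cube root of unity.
[Q(∛621, ω) : Q] = 6

[Q(∛621):Q] = 3 (min poly x^3 - 621, irreducible since 621 is not a perfect cube). [Q(ω):Q] = 2 (min poly x^2 + x + 1). Since Q(∛621) ⊂ R and ω ∉ R, we have ω ∉ Q(∛621), so x^2 + x + 1 remains irreducible over Q(∛621) and [Q(∛621, ω) : Q(∛621)] = 2. By the tower law, [Q(∛621, ω) : Q] = 3 · 2 = 6. (In fact Q(∛621, ω) is the splitting field of x^3 - 621 over Q.)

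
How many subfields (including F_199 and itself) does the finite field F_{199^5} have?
F_{199^5} has 2 subfields

The subfields of F_{p^n} are exactly the fields F_{p^d} for d | n (each is the fixed field of the unique index-d subgroup of Gal(F_{p^n}/F_p) ≅ Z/nZ). The divisors of n = 5 are {1, 5}, giving 2 subfields: F_{199^1}, F_{199^5}.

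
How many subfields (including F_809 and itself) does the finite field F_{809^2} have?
F_{809^2} has 2 subfields

The subfields of F_{p^n} are exactly the fields F_{p^d} for d | n (each is the fixed field of the unique index-d subgroup of Gal(F_{p^n}/F_p) ≅ Z/nZ). The divisors of n = 2 are {1, 2}, giving 2 subfields: F_{809^1}, F_{809^2}.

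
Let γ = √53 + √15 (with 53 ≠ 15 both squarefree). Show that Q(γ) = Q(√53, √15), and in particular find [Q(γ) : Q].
[Q(γ) : Q] = 4 (equivalently, Q(γ) = Q(√53, √15))

Obviously Q(γ) ⊆ Q(√53, √15), and [Q(√53, √15):Q] = 4 (since 53, 15 are distinct squarefree integers > 1 with 795 not a perfect square). To show equality we compute the minimal polynomial of γ. From γ = √53 + √15: γ^2 = 53 + 2√(795) + 15 = 68 + 2√(795), so γ^2 - 68 = 2√(795); squaring, (γ^2 - 68)^2 = 4·795, i.e. γ^4 - 136γ^2 + 4624 - 3180 = 0, i.e. γ^4 - 136γ^2 + 1444 = 0. So γ is a root of x^4 - 136x^2 + 1444. This polynomial is irreducible over Q: it has no rational root (each ±√53 ± √15 is irrational), and any factorization into two quadratics over Q would force √(795) ∈ Q (pairing opposite roots) or √53, √15 ∈ Q (other pairings), all impossible. Hence [Q(γ):Q] = 4 = [Q(√53, √15):Q], so Q(γ) = Q(√53, √15).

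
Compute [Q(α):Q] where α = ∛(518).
[Q(α):Q] = 3

The minimal polynomial of α is x^3 - 518, irreducible over Q since 518 is not a perfect cube (so x^3 - 518 has no rational root). Hence [Q(α):Q] = deg(m_α) = 3.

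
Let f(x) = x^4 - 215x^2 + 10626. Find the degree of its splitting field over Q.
[K : Q] = 4

Solving the quadratic in x^2: x^2 = (215 ± √(215^2 - 4·10626))/2 = (215 ± √3721)/2 = (215 ± 61)/2, giving x^2 = 138 or x^2 = 77. So f(x) = (x^2 - 138)(x^2 - 77) and the roots of f are ±√138, ±√77. Hence the splitting field is K = Q(√138, √77). Since 138 and 77 are distinct squarefree integers > 1, their product 10626 is not a perfect square, so √77 ∉ Q(√138). By the tower law [K:Q] = [Q(√138,√77):Q(√138)] · [Q(√138):Q] = 2 · 2 = 4.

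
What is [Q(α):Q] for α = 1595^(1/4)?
[Q(α):Q] = 4

α is a root of x^4 - 1595. By Eisenstein's criterion at the prime p = 5 (which divides the constant term 1595 but p^2 = 25 does not, since 1595 is squarefree), x^4 - 1595 is irreducible over Q. Hence [Q(α):Q] = 4.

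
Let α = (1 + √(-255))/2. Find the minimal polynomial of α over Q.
m_α(x) = x^2 - x + 64

From 2α - 1 = √(-255), squaring gives (2α - 1)^2 = -255, i.e. 4α^2 - 4α + 1 = -255, so α^2 - α + (1 + 255)/4 = 0. Since -255 ≡ 1 (mod 4), (1 + 255)/4 = 64 ∈ Z. The polynomial x^2 - x + 64 has discriminant 1 - 4·(64) = -255, which is not a perfect square in Q (d = -255 is squarefree and ≠ 1), so x^2 - x + 64 is irreducible over Q. It is the minimal polynomial of α.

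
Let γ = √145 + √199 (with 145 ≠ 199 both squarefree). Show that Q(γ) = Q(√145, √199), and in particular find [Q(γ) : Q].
[Q(γ) : Q] = 4 (equivalently, Q(γ) = Q(√145, √199))

Obviously Q(γ) ⊆ Q(√145, √199), and [Q(√145, √199):Q] = 4 (since 145, 199 are distinct squarefree integers > 1 with 28855 not a perfect square). To show equality we compute the minimal polynomial of γ. From γ = √145 + √199: γ^2 = 145 + 2√(28855) + 199 = 344 + 2√(28855), so γ^2 - 344 = 2√(28855); squaring, (γ^2 - 344)^2 = 4·28855, i.e. γ^4 - 688γ^2 + 118336 - 115420 = 0, i.e. γ^4 - 688γ^2 + 2916 = 0. So γ is a root of x^4 - 688x^2 + 2916. This polynomial is irreducible over Q: it has no rational root (each ±√145 ± √199 is irrational), and any factorization into two quadratics over Q would force √(28855) ∈ Q (pairing opposite roots) or √145, √199 ∈ Q (other pairings), all impossible. Hence [Q(γ):Q] = 4 = [Q(√145, √199):Q], so Q(γ) = Q(√145, √199).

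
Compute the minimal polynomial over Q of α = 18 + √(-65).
m_α(x) = x^2 - 36x + 389

From α - 18 = √(-65), squaring gives (α - 18)^2 = -65, i.e. α^2 - 36α + 324 = -65, so α^2 - 36α + 389 = 0. The discriminant of x^2 - 36x + 389 is (-36)^2 - 4·(389) = 1296 - 1556 = -260, and 4·(-65) is not a perfect square in Q since -65 is squarefree and ≠ 1. Hence x^2 - 36x + 389 is irreducible over Q and is the minimal polynomial of α.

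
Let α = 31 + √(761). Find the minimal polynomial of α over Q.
m_α(x) = x^2 - 62x + 200

From α - 31 = √(761), squaring gives (α - 31)^2 = 761, i.e. α^2 - 62α + 961 = 761, so α^2 - 62α + 200 = 0. The discriminant of x^2 - 62x + 200 is (-62)^2 - 4·(200) = 3844 - 800 = 3044, and 4·(761) is not a perfect square in Q since 761 is squarefree and ≠ 1. Hence x^2 - 62x + 200 is irreducible over Q and is the minimal polynomial of α.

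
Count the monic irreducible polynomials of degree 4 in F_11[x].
There are 3630 monic irreducible polynomials of degree 4 over F_11

Each element of F_{11^4} that lies in no proper subfield is a root of exactly one monic irreducible of degree 4 over F_11, and each such polynomial has 4 distinct roots in F_{11^4}. By Möbius inversion the count is N_11(4) = (1/4) Σ_{d|4} μ(4/d) · 11^d = (1/4)(μ(4)·11^1 + μ(2)·11^2 + μ(1)·11^4) = 14520/4 = 3630.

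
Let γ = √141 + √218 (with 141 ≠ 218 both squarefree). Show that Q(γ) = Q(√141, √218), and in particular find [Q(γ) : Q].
[Q(γ) : Q] = 4 (equivalently, Q(γ) = Q(√141, √218))

Obviously Q(γ) ⊆ Q(√141, √218), and [Q(√141, √218):Q] = 4 (since 141, 218 are distinct squarefree integers > 1 with 30738 not a perfect square). To show equality we compute the minimal polynomial of γ. From γ = √141 + √218: γ^2 = 141 + 2√(30738) + 218 = 359 + 2√(30738), so γ^2 - 359 = 2√(30738); squaring, (γ^2 - 359)^2 = 4·30738, i.e. γ^4 - 718γ^2 + 128881 - 122952 = 0, i.e. γ^4 - 718γ^2 + 5929 = 0. So γ is a root of x^4 - 718x^2 + 5929. This polynomial is irreducible over Q: it has no rational root (each ±√141 ± √218 is irrational), and any factorization into two quadratics over Q would force √(30738) ∈ Q (pairing opposite roots) or √141, √218 ∈ Q (other pairings), all impossible. Hence [Q(γ):Q] = 4 = [Q(√141, √218):Q], so Q(γ) = Q(√141, √218).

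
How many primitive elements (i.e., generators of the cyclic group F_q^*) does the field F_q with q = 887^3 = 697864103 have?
There are φ(697864102) = 321358752 primitive elements

F_q^* is cyclic of order q - 1 = 697864102. A cyclic group of order m has exactly φ(m) generators. Here m = 697864102 = 2 · 13 · 443 · 60589, so the number of primitive elements is φ(697864102) = 321358752.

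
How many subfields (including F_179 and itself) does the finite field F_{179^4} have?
F_{179^4} has 3 subfields

The subfields of F_{p^n} are exactly the fields F_{p^d} for d | n (each is the fixed field of the unique index-d subgroup of Gal(F_{p^n}/F_p) ≅ Z/nZ). The divisors of n = 4 are {1, 2, 4}, giving 3 subfields: F_{179^1}, F_{179^2}, F_{179^4}.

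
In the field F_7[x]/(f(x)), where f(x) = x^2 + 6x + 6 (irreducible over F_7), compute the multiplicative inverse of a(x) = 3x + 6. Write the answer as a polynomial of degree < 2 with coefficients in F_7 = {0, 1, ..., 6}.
a(x)^(-1) ≡ 6x + 3 (mod f(x))

Since f is irreducible over F_7, F_7[x]/(f) is a field and a(x) ≠ 0 has an inverse. Apply the extended Euclidean algorithm to f(x) and a(x) in F_7[x]: f(x) = (5x + 6)·a(x) + (5). The last nonzero remainder is the constant 5 = gcd(f, a) in F_7. Back-substituting through the division chain expresses 5 = s(x)·a(x) + t(x)·f(x) with s(x) ≡ 2x + 1 (mod f), so (2x + 1)·a(x) ≡ 5 (mod f). Multiplying by 5^(-1) ≡ 3 in F_7 gives a(x)^(-1) ≡ 3·(2x + 1) ≡ 6x + 3 (mod f). Check: (3x + 6)·(6x + 3) = 4x^2 + 3x + 4 ≡ 1 (mod x^2 + 6x + 6).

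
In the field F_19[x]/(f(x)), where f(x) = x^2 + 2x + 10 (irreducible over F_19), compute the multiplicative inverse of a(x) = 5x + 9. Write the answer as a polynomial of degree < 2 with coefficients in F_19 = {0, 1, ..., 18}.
a(x)^(-1) ≡ 4x + 16 (mod f(x))

Since f is irreducible over F_19, F_19[x]/(f) is a field and a(x) ≠ 0 has an inverse. Apply the extended Euclidean algorithm to f(x) and a(x) in F_19[x]: f(x) = (4x + 16)·a(x) + (18). The last nonzero remainder is the constant 18 = gcd(f, a) in F_19. Back-substituting through the division chain expresses 18 = s(x)·a(x) + t(x)·f(x) with s(x) ≡ 15x + 3 (mod f), so (15x + 3)·a(x) ≡ 18 (mod f). Multiplying by 18^(-1) ≡ 18 in F_19 gives a(x)^(-1) ≡ 18·(15x + 3) ≡ 4x + 16 (mod f). Check: (5x + 9)·(4x + 16) = x^2 + 2x + 11 ≡ 1 (mod x^2 + 2x + 10).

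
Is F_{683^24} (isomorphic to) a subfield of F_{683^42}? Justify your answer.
No: F_{683^24} is not a subfield of F_{683^42}

F_{p^m} embeds in F_{p^n} iff m | n. Here 24 ∤ 42 (since 42 = 1·24 + 18 with remainder 18 ≠ 0), so F_{683^24} is not a subfield of F_{683^42}. Equivalently: if it were, the tower law would give 24 = [F_{683^24}:F_683] dividing [F_{683^42}:F_683] = 42, contradiction.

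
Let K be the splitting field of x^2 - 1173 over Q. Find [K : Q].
[K : Q] = 2

f(x) = x^2 - 1173 factors as (x - √1173)(x + √1173). The splitting field is K = Q(√1173). Since 1173 is squarefree and > 1, it is not a perfect square, so x^2 - 1173 is irreducible over Q and [Q(√1173) : Q] = 2. Hence [K : Q] = 2.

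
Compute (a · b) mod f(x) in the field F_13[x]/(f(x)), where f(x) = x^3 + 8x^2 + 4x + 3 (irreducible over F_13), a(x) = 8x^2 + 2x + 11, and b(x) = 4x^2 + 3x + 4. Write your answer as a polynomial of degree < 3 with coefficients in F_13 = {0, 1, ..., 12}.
a · b ≡ 4x^2 + 9x + 1 (mod f(x))

Multiply in F_13[x]: a(x)·b(x) = (8x^2 + 2x + 11)·(4x^2 + 3x + 4) = 6x^4 + 6x^3 + 4x^2 + 2x + 5. This has degree ≥ 3, so divide by f(x) over F_13: 6x^4 + 6x^3 + 4x^2 + 2x + 5 = (6x + 10)·(x^3 + 8x^2 + 4x + 3) + (4x^2 + 9x + 1). Hence a·b ≡ 4x^2 + 9x + 1 (mod f). (F_13[x]/(f) is a field with 13^3 = 2197 elements since f is irreducible of degree 3.)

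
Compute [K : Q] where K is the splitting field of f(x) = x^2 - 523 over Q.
[K : Q] = 2

f(x) = x^2 - 523 factors as (x - √523)(x + √523). The splitting field is K = Q(√523). Since 523 is squarefree and > 1, it is not a perfect square, so x^2 - 523 is irreducible over Q and [Q(√523) : Q] = 2. Hence [K : Q] = 2.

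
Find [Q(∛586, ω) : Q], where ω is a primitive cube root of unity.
[Q(∛586, ω) : Q] = 6

[Q(∛586):Q] = 3 (min poly x^3 - 586, irreducible since 586 is not a perfect cube). [Q(ω):Q] = 2 (min poly x^2 + x + 1). Since Q(∛586) ⊂ R and ω ∉ R, we have ω ∉ Q(∛586), so x^2 + x + 1 remains irreducible over Q(∛586) and [Q(∛586, ω) : Q(∛586)] = 2. By the tower law, [Q(∛586, ω) : Q] = 3 · 2 = 6. (In fact Q(∛586, ω) is the splitting field of x^3 - 586 over Q.)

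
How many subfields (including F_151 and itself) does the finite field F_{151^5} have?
F_{151^5} has 2 subfields

The subfields of F_{p^n} are exactly the fields F_{p^d} for d | n (each is the fixed field of the unique index-d subgroup of Gal(F_{p^n}/F_p) ≅ Z/nZ). The divisors of n = 5 are {1, 5}, giving 2 subfields: F_{151^1}, F_{151^5}.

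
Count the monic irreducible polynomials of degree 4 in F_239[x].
There are 815687880 monic irreducible polynomials of degree 4 over F_239

Each element of F_{239^4} that lies in no proper subfield is a root of exactly one monic irreducible of degree 4 over F_239, and each such polynomial has 4 distinct roots in F_{239^4}. By Möbius inversion the count is N_239(4) = (1/4) Σ_{d|4} μ(4/d) · 239^d = (1/4)(μ(4)·239^1 + μ(2)·239^2 + μ(1)·239^4) = 3262751520/4 = 815687880.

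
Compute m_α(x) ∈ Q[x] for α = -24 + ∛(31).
m_α(x) = x^3 + 72x^2 + 1728x + 13793

Set β = α + 24 = ∛(31), so β^3 = 31. Then (α + 24)^3 - 31 = 0, i.e. α is a root of g(x) = (x + 24)^3 - 31 = x^3 + 72x^2 + 1728x + 13793. Since g(x) = h(x + 24) where h(x) = x^3 - 31, and h is irreducible over Q (because 31 is not a perfect cube, so h has no rational root, and a monic cubic with no rational root is irreducible), g is also irreducible (irreducibility is preserved under the substitution x → x + 24). Hence m_α(x) = x^3 + 72x^2 + 1728x + 13793.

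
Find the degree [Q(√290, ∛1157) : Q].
[Q(√290, ∛1157) : Q] = 6

Let L = Q(√290, ∛1157). Since Q(√290) ⊂ L and [Q(√290):Q] = 2, the tower law gives 2 | [L:Q]. Likewise Q(∛1157) ⊂ L with [Q(∛1157):Q] = 3 (because 1157 is not a perfect cube), so 3 | [L:Q]. As gcd(2,3) = 1, [L:Q] is divisible by 6. Conversely L is generated over Q by √290 and ∛1157, so [L:Q] ≤ 2·3 = 6. Therefore [Q(√290, ∛1157) : Q] = 6.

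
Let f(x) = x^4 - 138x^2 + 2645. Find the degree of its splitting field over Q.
[K : Q] = 4

Solving the quadratic in x^2: x^2 = (138 ± √(138^2 - 4·2645))/2 = (138 ± √8464)/2 = (138 ± 92)/2, giving x^2 = 115 or x^2 = 23. So f(x) = (x^2 - 115)(x^2 - 23) and the roots of f are ±√115, ±√23. Hence the splitting field is K = Q(√115, √23). Since 115 and 23 are distinct squarefree integers > 1, their product 2645 is not a perfect square, so √23 ∉ Q(√115). By the tower law [K:Q] = [Q(√115,√23):Q(√115)] · [Q(√115):Q] = 2 · 2 = 4.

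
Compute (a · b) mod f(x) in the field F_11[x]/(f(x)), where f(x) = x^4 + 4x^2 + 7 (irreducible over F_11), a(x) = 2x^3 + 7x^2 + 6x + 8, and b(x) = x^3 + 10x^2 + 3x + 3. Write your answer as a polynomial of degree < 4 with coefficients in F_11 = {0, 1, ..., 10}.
a · b ≡ 9x^3 + 7x^2 + 7x + 1 (mod f(x))

Multiply in F_11[x]: a(x)·b(x) = (2x^3 + 7x^2 + 6x + 8)·(x^3 + 10x^2 + 3x + 3) = 2x^6 + 5x^5 + 5x^4 + 7x^3 + 9x^2 + 9x + 2. This has degree ≥ 4, so divide by f(x) over F_11: 2x^6 + 5x^5 + 5x^4 + 7x^3 + 9x^2 + 9x + 2 = (2x^2 + 5x + 8)·(x^4 + 4x^2 + 7) + (9x^3 + 7x^2 + 7x + 1). Hence a·b ≡ 9x^3 + 7x^2 + 7x + 1 (mod f). (F_11[x]/(f) is a field with 11^4 = 14641 elements since f is irreducible of degree 4.)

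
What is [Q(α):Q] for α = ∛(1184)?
[Q(α):Q] = 3

The minimal polynomial of α is x^3 - 1184, irreducible over Q since 1184 is not a perfect cube (so x^3 - 1184 has no rational root). Hence [Q(α):Q] = deg(m_α) = 3.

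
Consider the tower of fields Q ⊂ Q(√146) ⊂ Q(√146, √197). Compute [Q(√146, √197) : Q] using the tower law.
[Q(√146, √197) : Q] = 4

[Q(√146):Q] = 2 (min poly x^2 - 146, irreducible since 146 is squarefree > 1). For the top step, suppose √197 ∈ Q(√146), say √197 = c + d√146 with c, d ∈ Q. Squaring: 197 = c^2 + 146d^2 + 2cd√146. Since √146 ∉ Q this forces 2cd = 0. If d = 0 then √197 = c ∈ Q, contradicting 197 squarefree > 1. If c = 0 then 197 = 146d^2, so 146·197 = (146d)^2 is a perfect square in Q — but 146·197 = 28762 is not a perfect square (since 146 and 197 are distinct squarefree integers). Contradiction. Hence √197 ∉ Q(√146), so x^2 - 197 stays irreducible over Q(√146) and [Q(√146, √197) : Q(√146)] = 2. By the tower law, [Q(√146, √197) : Q] = 2 · 2 = 4.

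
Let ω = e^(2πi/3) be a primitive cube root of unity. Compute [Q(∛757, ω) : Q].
[Q(∛757, ω) : Q] = 6

[Q(∛757):Q] = 3 (min poly x^3 - 757, irreducible since 757 is not a perfect cube). [Q(ω):Q] = 2 (min poly x^2 + x + 1). Since Q(∛757) ⊂ R and ω ∉ R, we have ω ∉ Q(∛757), so x^2 + x + 1 remains irreducible over Q(∛757) and [Q(∛757, ω) : Q(∛757)] = 2. By the tower law, [Q(∛757, ω) : Q] = 3 · 2 = 6. (In fact Q(∛757, ω) is the splitting field of x^3 - 757 over Q.)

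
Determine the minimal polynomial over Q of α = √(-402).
m_α(x) = x^2 + 402

α satisfies α^2 + 402 = 0, so x^2 + 402 annihilates α. Since d = -402 is squarefree and ≠ 1, it is not a perfect square in Q, so x^2 + 402 has no rational root and is therefore irreducible over Q (a degree-2 polynomial over a field is irreducible iff it has no root). Hence m_α(x) = x^2 + 402.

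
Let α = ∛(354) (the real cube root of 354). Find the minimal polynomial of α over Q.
m_α(x) = x^3 - 354

α satisfies α^3 = 354, so x^3 - 354 annihilates α. By the rational root test, a rational root p/q (in lowest terms) of x^3 - 354 would satisfy p^3 = 354 q^3, forcing q = 1 and p^3 = 354; but 354 is not a perfect cube, contradiction. A monic cubic over Q with no rational root is irreducible (any nontrivial factorization would include a linear factor). Hence x^3 - 354 is the minimal polynomial of α, and in particular [Q(α):Q] = 3.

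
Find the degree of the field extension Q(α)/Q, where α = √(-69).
[Q(α):Q] = 2

[Q(α):Q] equals the degree of the minimal polynomial of α. Here α^2 = -69 and x^2 + 69 is irreducible (d = -69 is squarefree, ≠ 1, hence not a square), so deg(m_α) = 2. Thus [Q(α):Q] = 2.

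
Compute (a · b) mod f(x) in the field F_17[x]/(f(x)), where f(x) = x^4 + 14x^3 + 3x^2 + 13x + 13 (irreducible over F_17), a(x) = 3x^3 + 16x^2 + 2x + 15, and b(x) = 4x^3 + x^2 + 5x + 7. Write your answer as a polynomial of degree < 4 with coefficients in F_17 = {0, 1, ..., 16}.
a · b ≡ 5x^3 + x^2 + 15x + 10 (mod f(x))

Multiply in F_17[x]: a(x)·b(x) = (3x^3 + 16x^2 + 2x + 15)·(4x^3 + x^2 + 5x + 7) = 12x^6 + 16x^5 + 5x^4 + 10x^3 + x^2 + 4x + 3. This has degree ≥ 4, so divide by f(x) over F_17: 12x^6 + 16x^5 + 5x^4 + 10x^3 + x^2 + 4x + 3 = (12x^2 + x + 6)·(x^4 + 14x^3 + 3x^2 + 13x + 13) + (5x^3 + x^2 + 15x + 10). Hence a·b ≡ 5x^3 + x^2 + 15x + 10 (mod f). (F_17[x]/(f) is a field with 17^4 = 83521 elements since f is irreducible of degree 4.)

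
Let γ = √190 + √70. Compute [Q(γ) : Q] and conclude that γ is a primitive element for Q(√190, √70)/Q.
[Q(γ) : Q] = 4 (equivalently, Q(γ) = Q(√190, √70))

Obviously Q(γ) ⊆ Q(√190, √70), and [Q(√190, √70):Q] = 4 (since 190, 70 are distinct squarefree integers > 1 with 13300 not a perfect square). To show equality we compute the minimal polynomial of γ. From γ = √190 + √70: γ^2 = 190 + 2√(13300) + 70 = 260 + 2√(13300), so γ^2 - 260 = 2√(13300); squaring, (γ^2 - 260)^2 = 4·13300, i.e. γ^4 - 520γ^2 + 67600 - 53200 = 0, i.e. γ^4 - 520γ^2 + 14400 = 0. So γ is a root of x^4 - 520x^2 + 14400. This polynomial is irreducible over Q: it has no rational root (each ±√190 ± √70 is irrational), and any factorization into two quadratics over Q would force √(13300) ∈ Q (pairing opposite roots) or √190, √70 ∈ Q (other pairings), all impossible. Hence [Q(γ):Q] = 4 = [Q(√190, √70):Q], so Q(γ) = Q(√190, √70).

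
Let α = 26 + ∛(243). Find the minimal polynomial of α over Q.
m_α(x) = x^3 - 78x^2 + 2028x - 17819

Set β = α - 26 = ∛(243), so β^3 = 243. Then (α - 26)^3 - 243 = 0, i.e. α is a root of g(x) = (x - 26)^3 - 243 = x^3 - 78x^2 + 2028x - 17819. Since g(x) = h(x - 26) where h(x) = x^3 - 243, and h is irreducible over Q (because 243 is not a perfect cube, so h has no rational root, and a monic cubic with no rational root is irreducible), g is also irreducible (irreducibility is preserved under the substitution x → x - 26). Hence m_α(x) = x^3 - 78x^2 + 2028x - 17819.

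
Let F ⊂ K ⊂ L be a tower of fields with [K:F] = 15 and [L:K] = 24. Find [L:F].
[L:F] = 360

The tower law says that for any tower of field extensions F ⊂ K ⊂ L with finite degrees, [L:F] = [L:K] · [K:F]. Here this gives [L:F] = 24 · 15 = 360.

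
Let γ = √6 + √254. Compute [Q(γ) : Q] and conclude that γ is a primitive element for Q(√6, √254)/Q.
[Q(γ) : Q] = 4 (equivalently, Q(γ) = Q(√6, √254))

Obviously Q(γ) ⊆ Q(√6, √254), and [Q(√6, √254):Q] = 4 (since 6, 254 are distinct squarefree integers > 1 with 1524 not a perfect square). To show equality we compute the minimal polynomial of γ. From γ = √6 + √254: γ^2 = 6 + 2√(1524) + 254 = 260 + 2√(1524), so γ^2 - 260 = 2√(1524); squaring, (γ^2 - 260)^2 = 4·1524, i.e. γ^4 - 520γ^2 + 67600 - 6096 = 0, i.e. γ^4 - 520γ^2 + 61504 = 0. So γ is a root of x^4 - 520x^2 + 61504. This polynomial is irreducible over Q: it has no rational root (each ±√6 ± √254 is irrational), and any factorization into two quadratics over Q would force √(1524) ∈ Q (pairing opposite roots) or √6, √254 ∈ Q (other pairings), all impossible. Hence [Q(γ):Q] = 4 = [Q(√6, √254):Q], so Q(γ) = Q(√6, √254).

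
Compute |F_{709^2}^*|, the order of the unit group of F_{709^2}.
|F_{709^2}^*| = 502680

F_{709^2} has 709^2 = 502681 elements; its multiplicative group consists of all nonzero elements, so |F_{709^2}^*| = 502681 - 1 = 502680. (It is cyclic since any finite subgroup of the multiplicative group of a field is cyclic.)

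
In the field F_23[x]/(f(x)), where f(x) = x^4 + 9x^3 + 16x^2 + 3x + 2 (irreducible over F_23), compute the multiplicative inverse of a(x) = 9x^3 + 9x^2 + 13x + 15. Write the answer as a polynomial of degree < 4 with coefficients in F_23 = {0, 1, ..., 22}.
a(x)^(-1) ≡ 19x^3 + 16x^2 + 17x + 22 (mod f(x))

Since f is irreducible over F_23, F_23[x]/(f) is a field and a(x) ≠ 0 has an inverse. Apply the extended Euclidean algorithm to f(x) and a(x) in F_23[x]: f(x) = (18x + 6)·a(x) + (4x^2 + 4);  a(x) = (8x + 8)·(4x^2 + 4) + (4x + 6);  (4x^2 + 4) = (x + 10)·(4x + 6) + (13). The last nonzero remainder is the constant 13 = gcd(f, a) in F_23. Back-substituting through the division chain expresses 13 = s(x)·a(x) + t(x)·f(x) with s(x) ≡ 17x^3 + x^2 + 14x + 10 (mod f), so (17x^3 + x^2 + 14x + 10)·a(x) ≡ 13 (mod f). Multiplying by 13^(-1) ≡ 16 in F_23 gives a(x)^(-1) ≡ 16·(17x^3 + x^2 + 14x + 10) ≡ 19x^3 + 16x^2 + 17x + 22 (mod f). Check: (9x^3 + 9x^2 + 13x + 15)·(19x^3 + 16x^2 + 17x + 22) = 10x^6 + 16x^5 + 15x^4 + 16x^3 + 15x^2 + 12x + 8 ≡ 1 (mod x^4 + 9x^3 + 16x^2 + 3x + 2).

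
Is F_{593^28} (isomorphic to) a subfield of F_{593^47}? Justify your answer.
No: F_{593^28} is not a subfield of F_{593^47}

F_{p^m} embeds in F_{p^n} iff m | n. Here 28 ∤ 47 (since 47 = 1·28 + 19 with remainder 19 ≠ 0), so F_{593^28} is not a subfield of F_{593^47}. Equivalently: if it were, the tower law would give 28 = [F_{593^28}:F_593] dividing [F_{593^47}:F_593] = 47, contradiction.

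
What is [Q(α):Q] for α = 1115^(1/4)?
[Q(α):Q] = 4

α is a root of x^4 - 1115. By Eisenstein's criterion at the prime p = 5 (which divides the constant term 1115 but p^2 = 25 does not, since 1115 is squarefree), x^4 - 1115 is irreducible over Q. Hence [Q(α):Q] = 4.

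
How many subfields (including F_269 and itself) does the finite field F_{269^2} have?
F_{269^2} has 2 subfields

The subfields of F_{p^n} are exactly the fields F_{p^d} for d | n (each is the fixed field of the unique index-d subgroup of Gal(F_{p^n}/F_p) ≅ Z/nZ). The divisors of n = 2 are {1, 2}, giving 2 subfields: F_{269^1}, F_{269^2}.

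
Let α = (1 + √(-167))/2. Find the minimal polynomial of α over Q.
m_α(x) = x^2 - x + 42

From 2α - 1 = √(-167), squaring gives (2α - 1)^2 = -167, i.e. 4α^2 - 4α + 1 = -167, so α^2 - α + (1 + 167)/4 = 0. Since -167 ≡ 1 (mod 4), (1 + 167)/4 = 42 ∈ Z. The polynomial x^2 - x + 42 has discriminant 1 - 4·(42) = -167, which is not a perfect square in Q (d = -167 is squarefree and ≠ 1), so x^2 - x + 42 is irreducible over Q. It is the minimal polynomial of α.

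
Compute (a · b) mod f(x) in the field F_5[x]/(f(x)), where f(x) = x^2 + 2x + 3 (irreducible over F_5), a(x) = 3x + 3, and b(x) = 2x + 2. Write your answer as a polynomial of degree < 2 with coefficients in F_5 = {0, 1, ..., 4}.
a · b ≡ 3 (mod f(x))

Multiply in F_5[x]: a(x)·b(x) = (3x + 3)·(2x + 2) = x^2 + 2x + 1. This has degree ≥ 2, so divide by f(x) over F_5: x^2 + 2x + 1 = (1)·(x^2 + 2x + 3) + (3). Hence a·b ≡ 3 (mod f). (F_5[x]/(f) is a field with 5^2 = 25 elements since f is irreducible of degree 2.)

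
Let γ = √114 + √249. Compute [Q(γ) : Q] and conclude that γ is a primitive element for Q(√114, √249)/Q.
[Q(γ) : Q] = 4 (equivalently, Q(γ) = Q(√114, √249))

Obviously Q(γ) ⊆ Q(√114, √249), and [Q(√114, √249):Q] = 4 (since 114, 249 are distinct squarefree integers > 1 with 28386 not a perfect square). To show equality we compute the minimal polynomial of γ. From γ = √114 + √249: γ^2 = 114 + 2√(28386) + 249 = 363 + 2√(28386), so γ^2 - 363 = 2√(28386); squaring, (γ^2 - 363)^2 = 4·28386, i.e. γ^4 - 726γ^2 + 131769 - 113544 = 0, i.e. γ^4 - 726γ^2 + 18225 = 0. So γ is a root of x^4 - 726x^2 + 18225. This polynomial is irreducible over Q: it has no rational root (each ±√114 ± √249 is irrational), and any factorization into two quadratics over Q would force √(28386) ∈ Q (pairing opposite roots) or √114, √249 ∈ Q (other pairings), all impossible. Hence [Q(γ):Q] = 4 = [Q(√114, √249):Q], so Q(γ) = Q(√114, √249).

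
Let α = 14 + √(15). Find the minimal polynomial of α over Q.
m_α(x) = x^2 - 28x + 181

From α - 14 = √(15), squaring gives (α - 14)^2 = 15, i.e. α^2 - 28α + 196 = 15, so α^2 - 28α + 181 = 0. The discriminant of x^2 - 28x + 181 is (-28)^2 - 4·(181) = 784 - 724 = 60, and 4·(15) is not a perfect square in Q since 15 is squarefree and ≠ 1. Hence x^2 - 28x + 181 is irreducible over Q and is the minimal polynomial of α.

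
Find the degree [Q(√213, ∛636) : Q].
[Q(√213, ∛636) : Q] = 6

Let L = Q(√213, ∛636). Since Q(√213) ⊂ L and [Q(√213):Q] = 2, the tower law gives 2 | [L:Q]. Likewise Q(∛636) ⊂ L with [Q(∛636):Q] = 3 (because 636 is not a perfect cube), so 3 | [L:Q]. As gcd(2,3) = 1, [L:Q] is divisible by 6. Conversely L is generated over Q by √213 and ∛636, so [L:Q] ≤ 2·3 = 6. Therefore [Q(√213, ∛636) : Q] = 6.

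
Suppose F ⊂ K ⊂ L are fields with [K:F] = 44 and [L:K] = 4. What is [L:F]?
[L:F] = 176

The tower law says that for any tower of field extensions F ⊂ K ⊂ L with finite degrees, [L:F] = [L:K] · [K:F]. Here this gives [L:F] = 4 · 44 = 176.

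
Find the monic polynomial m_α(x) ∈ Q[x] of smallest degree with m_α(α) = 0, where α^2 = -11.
m_α(x) = x^2 + 11

α satisfies α^2 + 11 = 0, so x^2 + 11 annihilates α. Since d = -11 is squarefree and ≠ 1, it is not a perfect square in Q, so x^2 + 11 has no rational root and is therefore irreducible over Q (a degree-2 polynomial over a field is irreducible iff it has no root). Hence m_α(x) = x^2 + 11.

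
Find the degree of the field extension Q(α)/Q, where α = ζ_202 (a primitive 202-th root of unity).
[Q(α):Q] = 100

The minimal polynomial of ζ_202 over Q is the 202-th cyclotomic polynomial Φ_202(x), which is irreducible over Q and has degree φ(202) = 100. Hence [Q(α):Q] = φ(202) = 100.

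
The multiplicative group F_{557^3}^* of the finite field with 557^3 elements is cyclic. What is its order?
|F_{557^3}^*| = 172808692

F_{557^3} has 557^3 = 172808693 elements; its multiplicative group consists of all nonzero elements, so |F_{557^3}^*| = 172808693 - 1 = 172808692. (It is cyclic since any finite subgroup of the multiplicative group of a field is cyclic.)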